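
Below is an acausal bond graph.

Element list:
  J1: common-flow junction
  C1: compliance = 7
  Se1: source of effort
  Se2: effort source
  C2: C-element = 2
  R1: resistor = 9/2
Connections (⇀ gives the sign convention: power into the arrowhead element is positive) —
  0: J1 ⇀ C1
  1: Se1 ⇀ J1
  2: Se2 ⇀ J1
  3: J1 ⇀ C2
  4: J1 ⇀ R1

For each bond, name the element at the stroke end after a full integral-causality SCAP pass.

β1 stroke→J1  (Se1 (Se) sets effort on bond)
β2 stroke→J1  (Se2 fixes effort; stroke away)
β0 stroke→J1  (C1 integral (e out))
β3 stroke→J1  (C2 outputs effort q/C2)
β4 stroke→R1  (closing 1-jn rule on J1)

β0 stroke at J1
β1 stroke at J1
β2 stroke at J1
β3 stroke at J1
β4 stroke at R1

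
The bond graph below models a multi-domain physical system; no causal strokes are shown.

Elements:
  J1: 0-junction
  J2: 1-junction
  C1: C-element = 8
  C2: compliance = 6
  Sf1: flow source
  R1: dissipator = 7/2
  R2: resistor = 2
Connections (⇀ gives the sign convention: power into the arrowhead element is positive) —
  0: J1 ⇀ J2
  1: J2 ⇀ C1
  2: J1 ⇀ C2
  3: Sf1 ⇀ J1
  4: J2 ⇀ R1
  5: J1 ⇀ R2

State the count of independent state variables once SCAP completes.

2  (C1, C2 all integral)

bond 3 stroke→Sf1  (Sf1: flow source, stroke at near end)
bond 1 stroke→J2  (C1 integral (e out))
bond 2 stroke→J1  (C2: C, integral causality)
bond 0 stroke→J2  (0-jn J1 has e-setter on 2)
bond 5 stroke→R2  (J1 effort already set via bond 2)
bond 4 stroke→R1  (only one flow-in slot at J2)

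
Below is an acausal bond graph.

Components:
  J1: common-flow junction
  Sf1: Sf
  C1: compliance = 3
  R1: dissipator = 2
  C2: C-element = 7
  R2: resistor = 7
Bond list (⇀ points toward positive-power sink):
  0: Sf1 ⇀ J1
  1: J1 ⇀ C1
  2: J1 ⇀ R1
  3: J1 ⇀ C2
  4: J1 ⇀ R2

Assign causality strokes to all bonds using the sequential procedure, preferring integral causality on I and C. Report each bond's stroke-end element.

b0 stroke→Sf1
b1 stroke→J1
b2 stroke→J1
b3 stroke→J1
b4 stroke→J1

#0 →Sf1  (Sf1: flow source, stroke at near end)
#1 →J1  (J1: bond 0 brought flow, rest push out)
#2 →J1  (common-f at J1 fixed by 0)
#3 →J1  (common-f at J1 fixed by 0)
#4 →J1  (J1: bond 0 brought flow, rest push out)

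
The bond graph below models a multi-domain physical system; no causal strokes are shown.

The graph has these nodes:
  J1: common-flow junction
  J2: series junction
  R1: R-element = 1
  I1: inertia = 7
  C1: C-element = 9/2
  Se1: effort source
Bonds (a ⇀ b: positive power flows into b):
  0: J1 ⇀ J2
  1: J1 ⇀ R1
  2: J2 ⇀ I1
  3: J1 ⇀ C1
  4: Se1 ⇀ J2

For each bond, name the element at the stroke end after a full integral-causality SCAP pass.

β4 stroke at J2  (source Se1 imposes e)
β2 stroke at I1  (I1 outputs flow p/I1)
β0 stroke at J2  (common-f at J2 fixed by 2)
β1 stroke at J1  (J1: bond 0 brought flow, rest push out)
β3 stroke at J1  (common-f at J1 fixed by 0)

bond 0 →J2
bond 1 →J1
bond 2 →I1
bond 3 →J1
bond 4 →J2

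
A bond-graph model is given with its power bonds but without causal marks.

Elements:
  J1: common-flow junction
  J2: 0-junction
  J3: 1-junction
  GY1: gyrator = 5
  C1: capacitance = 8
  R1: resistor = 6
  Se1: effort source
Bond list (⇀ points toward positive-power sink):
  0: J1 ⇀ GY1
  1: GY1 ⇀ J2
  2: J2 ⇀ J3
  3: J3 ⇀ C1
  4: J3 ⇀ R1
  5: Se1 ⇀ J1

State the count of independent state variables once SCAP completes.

bond 5 stroke at J1  (source Se1 imposes e)
bond 0 stroke at GY1  (closing 1-jn rule on J1)
bond 1 stroke at GY1  (through GY1, causality inverts; strokes same side of GY1)
bond 2 stroke at J2  (only one effort-in slot at J2)
bond 3 stroke at J3  (common-f at J3 fixed by 2)
bond 4 stroke at J3  (common-f at J3 fixed by 2)

1  (C1 all integral)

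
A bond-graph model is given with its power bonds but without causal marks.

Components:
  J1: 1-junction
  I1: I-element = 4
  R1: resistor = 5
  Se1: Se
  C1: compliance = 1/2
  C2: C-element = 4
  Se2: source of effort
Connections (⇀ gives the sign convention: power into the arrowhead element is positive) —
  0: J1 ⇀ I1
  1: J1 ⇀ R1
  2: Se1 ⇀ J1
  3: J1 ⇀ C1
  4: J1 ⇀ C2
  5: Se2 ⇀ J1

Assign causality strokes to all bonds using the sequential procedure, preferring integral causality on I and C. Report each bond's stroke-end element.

bond 0 →I1
bond 1 →J1
bond 2 →J1
bond 3 →J1
bond 4 →J1
bond 5 →J1

b2 stroke at J1  (Se1: effort source, stroke at far end)
b5 stroke at J1  (Se2 fixes effort; stroke away)
b0 stroke at I1  (prefer integral on I1)
b1 stroke at J1  (J1 flow already set via bond 0)
b3 stroke at J1  (1-jn J1 has f-setter on 0)
b4 stroke at J1  (1-jn J1 has f-setter on 0)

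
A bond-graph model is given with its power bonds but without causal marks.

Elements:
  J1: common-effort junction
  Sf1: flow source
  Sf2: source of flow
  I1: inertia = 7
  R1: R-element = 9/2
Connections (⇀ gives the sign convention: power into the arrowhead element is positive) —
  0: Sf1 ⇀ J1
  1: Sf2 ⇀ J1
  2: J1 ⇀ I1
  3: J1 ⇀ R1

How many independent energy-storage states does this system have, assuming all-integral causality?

1  (I1 all integral)

#0 stroke→Sf1  (Sf1 (Sf) sets flow on bond)
#1 stroke→Sf2  (source Sf2 imposes f)
#2 stroke→I1  (I1 integral (f out))
#3 stroke→J1  (only one effort-in slot at J1)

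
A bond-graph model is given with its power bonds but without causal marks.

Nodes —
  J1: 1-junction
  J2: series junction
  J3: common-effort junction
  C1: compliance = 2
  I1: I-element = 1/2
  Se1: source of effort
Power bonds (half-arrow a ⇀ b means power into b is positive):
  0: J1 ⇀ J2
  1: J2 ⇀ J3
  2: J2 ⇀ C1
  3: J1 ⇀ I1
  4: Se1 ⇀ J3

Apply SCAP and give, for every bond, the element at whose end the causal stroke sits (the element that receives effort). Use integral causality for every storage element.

bond 4 →J3  (Se1 (Se) sets effort on bond)
bond 1 →J2  (J3: bond 4 brought effort, rest push out)
bond 2 →J2  (C1 integral (e out))
bond 0 →J1  (closing 1-jn rule on J2)
bond 3 →I1  (J1 needs exactly one f-in)

b0 stroke→J1
b1 stroke→J2
b2 stroke→J2
b3 stroke→I1
b4 stroke→J3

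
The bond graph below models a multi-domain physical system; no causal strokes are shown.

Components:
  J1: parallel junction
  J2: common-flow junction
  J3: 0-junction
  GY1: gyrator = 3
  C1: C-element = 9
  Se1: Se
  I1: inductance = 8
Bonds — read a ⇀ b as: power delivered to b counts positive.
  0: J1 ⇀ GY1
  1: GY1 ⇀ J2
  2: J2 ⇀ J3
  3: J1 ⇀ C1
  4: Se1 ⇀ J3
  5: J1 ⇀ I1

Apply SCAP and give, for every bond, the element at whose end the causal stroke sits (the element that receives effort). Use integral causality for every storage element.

#4 stroke→J3  (source Se1 imposes e)
#2 stroke→J2  (J3 effort already set via bond 4)
#1 stroke→GY1  (J2: last free bond brings flow in)
#0 stroke→GY1  (GY GY1: same side as bond 1)
#3 stroke→J1  (C1 integral (e out))
#5 stroke→I1  (J1: bond 3 brought effort, rest push out)

b0 →GY1
b1 →GY1
b2 →J2
b3 →J1
b4 →J3
b5 →I1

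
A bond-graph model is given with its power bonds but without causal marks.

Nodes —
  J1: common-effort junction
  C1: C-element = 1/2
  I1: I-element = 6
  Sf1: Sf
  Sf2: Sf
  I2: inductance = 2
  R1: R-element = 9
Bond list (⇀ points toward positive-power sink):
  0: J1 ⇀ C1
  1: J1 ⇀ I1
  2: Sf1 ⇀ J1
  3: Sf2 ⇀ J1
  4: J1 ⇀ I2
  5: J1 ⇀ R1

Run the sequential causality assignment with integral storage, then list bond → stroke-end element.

b0 stroke→J1
b1 stroke→I1
b2 stroke→Sf1
b3 stroke→Sf2
b4 stroke→I2
b5 stroke→R1

bond 2 stroke→Sf1  (Sf1: flow source, stroke at near end)
bond 3 stroke→Sf2  (source Sf2 imposes f)
bond 0 stroke→J1  (C1: C, integral causality)
bond 1 stroke→I1  (J1 effort already set via bond 0)
bond 4 stroke→I2  (J1 effort already set via bond 0)
bond 5 stroke→R1  (0-jn J1 has e-setter on 0)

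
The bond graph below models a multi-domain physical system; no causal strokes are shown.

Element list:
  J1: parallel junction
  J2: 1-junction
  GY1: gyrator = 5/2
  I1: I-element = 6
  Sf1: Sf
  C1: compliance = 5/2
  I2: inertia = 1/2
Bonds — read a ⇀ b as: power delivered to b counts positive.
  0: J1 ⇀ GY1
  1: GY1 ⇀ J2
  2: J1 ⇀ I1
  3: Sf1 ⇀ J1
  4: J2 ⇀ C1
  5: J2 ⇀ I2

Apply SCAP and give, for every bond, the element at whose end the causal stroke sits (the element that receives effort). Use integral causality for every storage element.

b3 →Sf1  (Sf1 fixes flow; stroke at Sf1)
b2 →I1  (I1 outputs flow p/I1)
b0 →J1  (J1: last free bond brings effort in)
b1 →J2  (GY1: gyrator matches bond 0)
b4 →J2  (C1 integral (e out))
b5 →I2  (J2 needs exactly one f-in)

#0 →J1
#1 →J2
#2 →I1
#3 →Sf1
#4 →J2
#5 →I2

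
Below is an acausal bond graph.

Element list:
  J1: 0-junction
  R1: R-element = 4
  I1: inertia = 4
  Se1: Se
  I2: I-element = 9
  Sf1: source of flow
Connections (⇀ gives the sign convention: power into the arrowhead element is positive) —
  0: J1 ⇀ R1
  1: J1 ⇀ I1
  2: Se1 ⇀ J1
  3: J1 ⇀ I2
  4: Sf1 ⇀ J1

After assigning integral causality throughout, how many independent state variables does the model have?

#2 stroke→J1  (Se1: effort source, stroke at far end)
#4 stroke→Sf1  (Sf1 (Sf) sets flow on bond)
#0 stroke→R1  (common-e at J1 fixed by 2)
#1 stroke→I1  (0-jn J1 has e-setter on 2)
#3 stroke→I2  (J1: bond 2 brought effort, rest push out)

2  (I1, I2 all integral)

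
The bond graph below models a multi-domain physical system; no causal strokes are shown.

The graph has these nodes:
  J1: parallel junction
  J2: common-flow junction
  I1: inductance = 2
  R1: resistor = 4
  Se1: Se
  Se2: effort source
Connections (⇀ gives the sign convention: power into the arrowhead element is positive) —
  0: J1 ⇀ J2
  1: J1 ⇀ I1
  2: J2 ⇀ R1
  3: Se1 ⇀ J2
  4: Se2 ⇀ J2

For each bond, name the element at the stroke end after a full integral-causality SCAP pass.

bond 0 →J1
bond 1 →I1
bond 2 →J2
bond 3 →J2
bond 4 →J2

b3 stroke at J2  (Se1: effort source, stroke at far end)
b4 stroke at J2  (Se2 fixes effort; stroke away)
b1 stroke at I1  (I1 outputs flow p/I1)
b0 stroke at J1  (J1 needs exactly one e-in)
b2 stroke at J2  (common-f at J2 fixed by 0)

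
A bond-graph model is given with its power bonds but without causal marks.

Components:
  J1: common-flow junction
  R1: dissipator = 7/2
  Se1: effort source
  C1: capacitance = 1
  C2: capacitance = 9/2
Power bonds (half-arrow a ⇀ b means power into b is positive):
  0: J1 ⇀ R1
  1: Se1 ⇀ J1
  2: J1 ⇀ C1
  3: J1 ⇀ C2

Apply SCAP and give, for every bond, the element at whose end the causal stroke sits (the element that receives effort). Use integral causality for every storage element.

β1 stroke→J1  (Se1 fixes effort; stroke away)
β2 stroke→J1  (C1 outputs effort q/C1)
β3 stroke→J1  (C2 integral (e out))
β0 stroke→R1  (only one flow-in slot at J1)

b0 |R1
b1 |J1
b2 |J1
b3 |J1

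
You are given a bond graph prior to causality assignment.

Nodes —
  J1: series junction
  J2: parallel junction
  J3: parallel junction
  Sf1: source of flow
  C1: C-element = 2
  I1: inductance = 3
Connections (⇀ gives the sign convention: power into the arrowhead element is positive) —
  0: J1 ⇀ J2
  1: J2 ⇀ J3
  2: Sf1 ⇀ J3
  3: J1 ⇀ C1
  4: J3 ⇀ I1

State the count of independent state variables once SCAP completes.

#2 |Sf1  (Sf1: flow source, stroke at near end)
#3 |J1  (C1 integral (e out))
#0 |J2  (only one flow-in slot at J1)
#1 |J3  (J2 effort already set via bond 0)
#4 |I1  (J3: bond 1 brought effort, rest push out)

2  (C1, I1 all integral)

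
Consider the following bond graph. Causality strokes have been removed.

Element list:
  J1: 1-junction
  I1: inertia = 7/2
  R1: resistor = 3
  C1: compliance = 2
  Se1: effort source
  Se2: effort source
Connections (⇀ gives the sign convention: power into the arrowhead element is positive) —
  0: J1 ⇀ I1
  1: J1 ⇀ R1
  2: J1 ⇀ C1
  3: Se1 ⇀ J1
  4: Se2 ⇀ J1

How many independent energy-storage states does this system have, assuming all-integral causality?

2  (C1, I1 all integral)

b3 →J1  (source Se1 imposes e)
b4 →J1  (source Se2 imposes e)
b0 →I1  (I1 integral (f out))
b1 →J1  (common-f at J1 fixed by 0)
b2 →J1  (common-f at J1 fixed by 0)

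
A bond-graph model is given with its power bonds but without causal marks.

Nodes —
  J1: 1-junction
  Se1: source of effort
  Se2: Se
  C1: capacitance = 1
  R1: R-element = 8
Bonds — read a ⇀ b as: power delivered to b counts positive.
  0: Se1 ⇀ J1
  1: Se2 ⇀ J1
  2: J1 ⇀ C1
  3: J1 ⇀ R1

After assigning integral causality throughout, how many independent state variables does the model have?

1  (C1 all integral)

bond 0 |J1  (Se1: effort source, stroke at far end)
bond 1 |J1  (Se2: effort source, stroke at far end)
bond 2 |J1  (prefer integral on C1)
bond 3 |R1  (closing 1-jn rule on J1)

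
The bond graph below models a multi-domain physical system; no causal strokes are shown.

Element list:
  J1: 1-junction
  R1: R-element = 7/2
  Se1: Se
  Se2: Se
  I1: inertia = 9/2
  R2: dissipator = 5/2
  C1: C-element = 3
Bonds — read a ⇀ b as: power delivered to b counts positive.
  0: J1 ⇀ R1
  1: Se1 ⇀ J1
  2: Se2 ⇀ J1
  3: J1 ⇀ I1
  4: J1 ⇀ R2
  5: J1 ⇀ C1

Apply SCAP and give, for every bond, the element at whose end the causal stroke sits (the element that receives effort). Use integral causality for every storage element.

b0 →J1
b1 →J1
b2 →J1
b3 →I1
b4 →J1
b5 →J1

bond 1 →J1  (Se1 fixes effort; stroke away)
bond 2 →J1  (Se2 (Se) sets effort on bond)
bond 3 →I1  (I1 outputs flow p/I1)
bond 0 →J1  (common-f at J1 fixed by 3)
bond 4 →J1  (1-jn J1 has f-setter on 3)
bond 5 →J1  (J1: bond 3 brought flow, rest push out)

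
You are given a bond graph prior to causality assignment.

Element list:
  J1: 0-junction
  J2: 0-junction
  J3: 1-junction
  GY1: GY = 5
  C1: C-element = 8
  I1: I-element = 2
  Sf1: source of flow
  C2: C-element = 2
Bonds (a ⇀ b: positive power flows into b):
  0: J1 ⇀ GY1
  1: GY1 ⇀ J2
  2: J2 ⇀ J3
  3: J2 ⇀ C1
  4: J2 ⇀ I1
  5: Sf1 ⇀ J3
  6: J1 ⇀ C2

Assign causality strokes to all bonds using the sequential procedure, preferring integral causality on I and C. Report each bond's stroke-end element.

β5 →Sf1  (source Sf1 imposes f)
β2 →J3  (J3 flow already set via bond 5)
β3 →J2  (prefer integral on C1)
β1 →GY1  (0-jn J2 has e-setter on 3)
β4 →I1  (J2 effort already set via bond 3)
β0 →GY1  (GY1 both-in/both-out from 1)
β6 →J1  (J1 needs exactly one e-in)

bond 0 |GY1
bond 1 |GY1
bond 2 |J3
bond 3 |J2
bond 4 |I1
bond 5 |Sf1
bond 6 |J1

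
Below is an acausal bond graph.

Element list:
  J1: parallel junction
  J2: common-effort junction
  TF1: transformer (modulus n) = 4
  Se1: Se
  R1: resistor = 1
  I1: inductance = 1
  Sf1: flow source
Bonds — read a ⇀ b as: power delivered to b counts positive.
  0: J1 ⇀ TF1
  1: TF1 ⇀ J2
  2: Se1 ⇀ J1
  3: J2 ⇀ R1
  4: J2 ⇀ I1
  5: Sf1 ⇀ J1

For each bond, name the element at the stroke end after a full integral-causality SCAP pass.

#0 →TF1
#1 →J2
#2 →J1
#3 →R1
#4 →I1
#5 →Sf1

b2 stroke→J1  (Se1: effort source, stroke at far end)
b5 stroke→Sf1  (Sf1 fixes flow; stroke at Sf1)
b0 stroke→TF1  (0-jn J1 has e-setter on 2)
b1 stroke→J2  (TF TF1: opposite of bond 0)
b3 stroke→R1  (common-e at J2 fixed by 1)
b4 stroke→I1  (J2 effort already set via bond 1)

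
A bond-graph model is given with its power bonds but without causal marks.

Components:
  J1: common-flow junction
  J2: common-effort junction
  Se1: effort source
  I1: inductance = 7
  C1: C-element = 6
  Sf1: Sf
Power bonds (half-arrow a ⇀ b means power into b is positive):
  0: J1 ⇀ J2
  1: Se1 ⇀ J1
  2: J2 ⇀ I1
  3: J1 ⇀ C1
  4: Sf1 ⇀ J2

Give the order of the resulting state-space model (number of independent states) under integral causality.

b1 →J1  (Se1 fixes effort; stroke away)
b4 →Sf1  (source Sf1 imposes f)
b2 →I1  (I1 integral (f out))
b0 →J2  (closing 0-jn rule on J2)
b3 →J1  (J1: bond 0 brought flow, rest push out)

2  (C1, I1 all integral)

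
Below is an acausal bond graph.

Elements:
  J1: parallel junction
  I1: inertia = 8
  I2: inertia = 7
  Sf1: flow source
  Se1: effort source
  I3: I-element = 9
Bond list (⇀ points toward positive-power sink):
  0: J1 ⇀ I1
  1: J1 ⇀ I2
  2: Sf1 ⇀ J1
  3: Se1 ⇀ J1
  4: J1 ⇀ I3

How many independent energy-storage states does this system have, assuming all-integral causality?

3  (I1, I2, I3 all integral)

b2 stroke→Sf1  (source Sf1 imposes f)
b3 stroke→J1  (source Se1 imposes e)
b0 stroke→I1  (0-jn J1 has e-setter on 3)
b1 stroke→I2  (common-e at J1 fixed by 3)
b4 stroke→I3  (common-e at J1 fixed by 3)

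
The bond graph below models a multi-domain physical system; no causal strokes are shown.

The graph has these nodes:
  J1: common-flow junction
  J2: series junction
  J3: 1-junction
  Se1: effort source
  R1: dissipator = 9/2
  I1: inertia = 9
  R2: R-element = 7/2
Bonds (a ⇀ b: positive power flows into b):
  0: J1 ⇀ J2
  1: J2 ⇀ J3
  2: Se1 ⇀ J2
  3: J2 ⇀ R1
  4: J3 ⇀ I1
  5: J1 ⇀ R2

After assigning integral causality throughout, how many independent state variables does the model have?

bond 2 |J2  (Se1: effort source, stroke at far end)
bond 4 |I1  (prefer integral on I1)
bond 1 |J3  (1-jn J3 has f-setter on 4)
bond 0 |J2  (J2 flow already set via bond 1)
bond 3 |J2  (J2: bond 1 brought flow, rest push out)
bond 5 |J1  (common-f at J1 fixed by 0)

1  (I1 all integral)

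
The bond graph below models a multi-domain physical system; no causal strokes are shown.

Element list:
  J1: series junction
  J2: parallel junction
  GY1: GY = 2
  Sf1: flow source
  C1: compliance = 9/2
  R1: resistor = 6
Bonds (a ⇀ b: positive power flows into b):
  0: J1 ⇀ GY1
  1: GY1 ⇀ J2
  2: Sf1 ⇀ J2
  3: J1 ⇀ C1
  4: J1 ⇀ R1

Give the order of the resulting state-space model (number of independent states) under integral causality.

1  (C1 all integral)

#2 stroke→Sf1  (Sf1: flow source, stroke at near end)
#1 stroke→J2  (J2: last free bond brings effort in)
#0 stroke→J1  (GY1 both-in/both-out from 1)
#3 stroke→J1  (C1: C, integral causality)
#4 stroke→R1  (only one flow-in slot at J1)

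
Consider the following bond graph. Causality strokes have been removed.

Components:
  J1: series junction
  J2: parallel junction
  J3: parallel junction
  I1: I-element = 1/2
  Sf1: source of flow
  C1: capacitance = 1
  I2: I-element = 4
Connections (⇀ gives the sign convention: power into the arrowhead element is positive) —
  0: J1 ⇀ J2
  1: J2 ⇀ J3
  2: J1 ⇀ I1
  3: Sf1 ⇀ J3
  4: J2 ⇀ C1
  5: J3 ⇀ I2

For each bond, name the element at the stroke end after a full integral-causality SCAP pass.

bond 0 stroke→J1
bond 1 stroke→J3
bond 2 stroke→I1
bond 3 stroke→Sf1
bond 4 stroke→J2
bond 5 stroke→I2

bond 3 |Sf1  (Sf1: flow source, stroke at near end)
bond 2 |I1  (I1: I, integral causality)
bond 0 |J1  (1-jn J1 has f-setter on 2)
bond 4 |J2  (prefer integral on C1)
bond 1 |J3  (common-e at J2 fixed by 4)
bond 5 |I2  (common-e at J3 fixed by 1)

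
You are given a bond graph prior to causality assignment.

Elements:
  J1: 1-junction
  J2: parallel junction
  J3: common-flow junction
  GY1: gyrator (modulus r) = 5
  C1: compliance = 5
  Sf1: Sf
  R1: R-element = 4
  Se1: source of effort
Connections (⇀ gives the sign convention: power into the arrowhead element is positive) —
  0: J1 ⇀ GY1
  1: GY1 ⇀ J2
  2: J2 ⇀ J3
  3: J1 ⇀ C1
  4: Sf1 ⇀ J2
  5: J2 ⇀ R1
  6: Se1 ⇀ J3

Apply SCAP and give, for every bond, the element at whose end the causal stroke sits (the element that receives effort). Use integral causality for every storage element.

#4 stroke at Sf1  (Sf1: flow source, stroke at near end)
#6 stroke at J3  (Se1 (Se) sets effort on bond)
#2 stroke at J2  (only one flow-in slot at J3)
#1 stroke at GY1  (0-jn J2 has e-setter on 2)
#5 stroke at R1  (common-e at J2 fixed by 2)
#0 stroke at GY1  (GY GY1: same side as bond 1)
#3 stroke at J1  (J1: bond 0 brought flow, rest push out)

bond 0 →GY1
bond 1 →GY1
bond 2 →J2
bond 3 →J1
bond 4 →Sf1
bond 5 →R1
bond 6 →J3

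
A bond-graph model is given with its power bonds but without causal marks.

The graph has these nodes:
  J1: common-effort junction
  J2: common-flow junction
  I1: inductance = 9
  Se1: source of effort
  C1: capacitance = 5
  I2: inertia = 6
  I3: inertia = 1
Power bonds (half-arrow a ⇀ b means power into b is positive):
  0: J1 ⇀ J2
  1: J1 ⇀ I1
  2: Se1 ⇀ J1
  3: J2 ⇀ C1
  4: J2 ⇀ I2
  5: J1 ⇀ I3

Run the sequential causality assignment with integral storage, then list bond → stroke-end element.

#0 →J2
#1 →I1
#2 →J1
#3 →J2
#4 →I2
#5 →I3

#2 →J1  (source Se1 imposes e)
#0 →J2  (J1 effort already set via bond 2)
#1 →I1  (0-jn J1 has e-setter on 2)
#5 →I3  (common-e at J1 fixed by 2)
#3 →J2  (prefer integral on C1)
#4 →I2  (closing 1-jn rule on J2)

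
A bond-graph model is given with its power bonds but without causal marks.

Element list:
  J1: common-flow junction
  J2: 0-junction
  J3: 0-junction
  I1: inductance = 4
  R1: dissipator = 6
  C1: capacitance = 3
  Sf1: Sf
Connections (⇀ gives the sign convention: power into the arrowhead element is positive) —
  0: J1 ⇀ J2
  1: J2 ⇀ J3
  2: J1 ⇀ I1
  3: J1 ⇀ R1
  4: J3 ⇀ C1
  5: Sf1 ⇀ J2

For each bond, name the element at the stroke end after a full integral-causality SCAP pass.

bond 0 stroke at J1
bond 1 stroke at J2
bond 2 stroke at I1
bond 3 stroke at J1
bond 4 stroke at J3
bond 5 stroke at Sf1

b5 →Sf1  (source Sf1 imposes f)
b2 →I1  (prefer integral on I1)
b0 →J1  (J1 flow already set via bond 2)
b3 →J1  (1-jn J1 has f-setter on 2)
b1 →J2  (J2 needs exactly one e-in)
b4 →J3  (closing 0-jn rule on J3)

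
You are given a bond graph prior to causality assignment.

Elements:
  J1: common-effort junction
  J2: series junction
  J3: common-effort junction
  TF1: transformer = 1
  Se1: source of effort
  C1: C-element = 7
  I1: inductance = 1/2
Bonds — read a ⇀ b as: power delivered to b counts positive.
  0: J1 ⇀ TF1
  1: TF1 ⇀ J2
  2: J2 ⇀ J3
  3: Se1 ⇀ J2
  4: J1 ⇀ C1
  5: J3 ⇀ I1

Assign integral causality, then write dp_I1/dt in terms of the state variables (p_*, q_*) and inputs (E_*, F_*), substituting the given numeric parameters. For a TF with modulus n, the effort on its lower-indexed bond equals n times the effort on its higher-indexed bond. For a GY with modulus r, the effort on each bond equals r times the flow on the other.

b3 stroke at J2  (source Se1 imposes e)
b4 stroke at J1  (C1 integral (e out))
b0 stroke at TF1  (0-jn J1 has e-setter on 4)
b1 stroke at J2  (TF1: transformer flips bond 0)
b2 stroke at J3  (J2: last free bond brings flow in)
b5 stroke at I1  (0-jn J3 has e-setter on 2)

dp_I1/dt = E_Se1 + q_C1/7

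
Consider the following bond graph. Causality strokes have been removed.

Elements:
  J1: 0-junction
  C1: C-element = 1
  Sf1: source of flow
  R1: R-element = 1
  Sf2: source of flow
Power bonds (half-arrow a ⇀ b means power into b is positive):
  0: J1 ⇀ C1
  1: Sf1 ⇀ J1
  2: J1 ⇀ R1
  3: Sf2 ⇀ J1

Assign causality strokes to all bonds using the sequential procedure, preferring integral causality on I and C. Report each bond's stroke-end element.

bond 1 |Sf1  (Sf1: flow source, stroke at near end)
bond 3 |Sf2  (Sf2 (Sf) sets flow on bond)
bond 0 |J1  (prefer integral on C1)
bond 2 |R1  (J1 effort already set via bond 0)

b0 stroke at J1
b1 stroke at Sf1
b2 stroke at R1
b3 stroke at Sf2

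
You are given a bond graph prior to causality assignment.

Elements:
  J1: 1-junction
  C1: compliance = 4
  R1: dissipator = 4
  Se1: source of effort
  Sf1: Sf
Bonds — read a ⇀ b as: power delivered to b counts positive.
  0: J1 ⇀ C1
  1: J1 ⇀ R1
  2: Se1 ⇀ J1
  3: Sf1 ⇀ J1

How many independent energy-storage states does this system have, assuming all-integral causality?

bond 2 →J1  (Se1 (Se) sets effort on bond)
bond 3 →Sf1  (Sf1 (Sf) sets flow on bond)
bond 0 →J1  (J1: bond 3 brought flow, rest push out)
bond 1 →J1  (J1: bond 3 brought flow, rest push out)

1  (C1 all integral)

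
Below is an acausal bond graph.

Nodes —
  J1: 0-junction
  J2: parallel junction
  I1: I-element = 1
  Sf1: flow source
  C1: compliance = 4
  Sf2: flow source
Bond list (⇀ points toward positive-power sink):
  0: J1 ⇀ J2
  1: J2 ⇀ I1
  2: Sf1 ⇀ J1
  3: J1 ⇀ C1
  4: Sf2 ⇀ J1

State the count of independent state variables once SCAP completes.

bond 2 |Sf1  (source Sf1 imposes f)
bond 4 |Sf2  (Sf2: flow source, stroke at near end)
bond 1 |I1  (I1 integral (f out))
bond 0 |J2  (only one effort-in slot at J2)
bond 3 |J1  (closing 0-jn rule on J1)

2  (C1, I1 all integral)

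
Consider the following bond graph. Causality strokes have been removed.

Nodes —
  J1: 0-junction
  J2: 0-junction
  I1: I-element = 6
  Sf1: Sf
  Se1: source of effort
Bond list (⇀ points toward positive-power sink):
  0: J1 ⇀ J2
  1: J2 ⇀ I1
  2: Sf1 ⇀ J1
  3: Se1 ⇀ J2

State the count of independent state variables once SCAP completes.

β2 stroke→Sf1  (Sf1 (Sf) sets flow on bond)
β3 stroke→J2  (Se1 (Se) sets effort on bond)
β0 stroke→J1  (closing 0-jn rule on J1)
β1 stroke→I1  (J2 effort already set via bond 3)

1  (I1 all integral)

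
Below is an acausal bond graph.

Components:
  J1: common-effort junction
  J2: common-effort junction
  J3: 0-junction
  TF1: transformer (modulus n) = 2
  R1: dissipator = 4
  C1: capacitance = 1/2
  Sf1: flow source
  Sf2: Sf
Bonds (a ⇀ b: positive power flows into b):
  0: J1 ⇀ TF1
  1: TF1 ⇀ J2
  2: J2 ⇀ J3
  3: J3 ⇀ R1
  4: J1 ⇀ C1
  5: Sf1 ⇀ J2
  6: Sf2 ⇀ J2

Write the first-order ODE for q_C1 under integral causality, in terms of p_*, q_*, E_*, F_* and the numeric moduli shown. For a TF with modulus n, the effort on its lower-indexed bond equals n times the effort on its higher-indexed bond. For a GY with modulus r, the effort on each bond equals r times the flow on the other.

b5 →Sf1  (Sf1 (Sf) sets flow on bond)
b6 →Sf2  (source Sf2 imposes f)
b4 →J1  (C1: C, integral causality)
b0 →TF1  (J1: bond 4 brought effort, rest push out)
b1 →J2  (TF TF1: opposite of bond 0)
b2 →J3  (J2: bond 1 brought effort, rest push out)
b3 →R1  (0-jn J3 has e-setter on 2)

dq_C1/dt = F_Sf1/2 + F_Sf2/2 - q_C1/8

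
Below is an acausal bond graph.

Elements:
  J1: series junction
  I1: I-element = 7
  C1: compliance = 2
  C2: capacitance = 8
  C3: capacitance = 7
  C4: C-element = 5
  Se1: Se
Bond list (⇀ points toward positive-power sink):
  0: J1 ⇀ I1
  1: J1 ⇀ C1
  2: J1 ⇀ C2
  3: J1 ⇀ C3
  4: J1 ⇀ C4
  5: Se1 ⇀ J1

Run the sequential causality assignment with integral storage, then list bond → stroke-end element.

bond 0 stroke→I1
bond 1 stroke→J1
bond 2 stroke→J1
bond 3 stroke→J1
bond 4 stroke→J1
bond 5 stroke→J1

#5 stroke at J1  (source Se1 imposes e)
#0 stroke at I1  (I1 integral (f out))
#1 stroke at J1  (J1 flow already set via bond 0)
#2 stroke at J1  (1-jn J1 has f-setter on 0)
#3 stroke at J1  (J1 flow already set via bond 0)
#4 stroke at J1  (J1: bond 0 brought flow, rest push out)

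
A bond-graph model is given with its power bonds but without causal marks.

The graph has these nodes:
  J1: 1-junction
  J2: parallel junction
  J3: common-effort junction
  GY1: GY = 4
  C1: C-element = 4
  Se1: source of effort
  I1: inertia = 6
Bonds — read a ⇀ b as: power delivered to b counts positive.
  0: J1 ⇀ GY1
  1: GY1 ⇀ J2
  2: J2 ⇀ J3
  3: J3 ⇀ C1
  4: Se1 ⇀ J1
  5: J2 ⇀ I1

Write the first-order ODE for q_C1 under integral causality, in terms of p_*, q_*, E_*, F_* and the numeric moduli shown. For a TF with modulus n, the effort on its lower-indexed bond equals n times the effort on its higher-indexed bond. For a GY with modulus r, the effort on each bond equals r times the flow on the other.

dq_C1/dt = E_Se1/4 - p_I1/6

β4 stroke→J1  (Se1 (Se) sets effort on bond)
β0 stroke→GY1  (J1 needs exactly one f-in)
β1 stroke→GY1  (GY1 both-in/both-out from 0)
β3 stroke→J3  (C1 integral (e out))
β2 stroke→J2  (J3 effort already set via bond 3)
β5 stroke→I1  (common-e at J2 fixed by 2)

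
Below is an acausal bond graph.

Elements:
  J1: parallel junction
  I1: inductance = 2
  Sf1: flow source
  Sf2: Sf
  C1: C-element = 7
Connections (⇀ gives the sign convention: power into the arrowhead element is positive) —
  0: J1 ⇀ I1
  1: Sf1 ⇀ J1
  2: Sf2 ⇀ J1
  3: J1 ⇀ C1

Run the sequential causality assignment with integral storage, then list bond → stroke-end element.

β0 stroke→I1
β1 stroke→Sf1
β2 stroke→Sf2
β3 stroke→J1

b1 →Sf1  (source Sf1 imposes f)
b2 →Sf2  (Sf2 fixes flow; stroke at Sf2)
b0 →I1  (I1 integral (f out))
b3 →J1  (only one effort-in slot at J1)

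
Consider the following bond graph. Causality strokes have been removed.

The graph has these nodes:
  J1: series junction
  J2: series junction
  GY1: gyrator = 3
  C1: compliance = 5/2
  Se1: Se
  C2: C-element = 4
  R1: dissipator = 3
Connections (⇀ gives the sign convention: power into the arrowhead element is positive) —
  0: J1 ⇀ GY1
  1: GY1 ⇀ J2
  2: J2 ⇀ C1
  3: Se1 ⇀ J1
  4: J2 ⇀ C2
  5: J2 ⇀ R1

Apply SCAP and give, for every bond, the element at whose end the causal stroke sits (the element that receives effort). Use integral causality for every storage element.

#0 stroke at GY1
#1 stroke at GY1
#2 stroke at J2
#3 stroke at J1
#4 stroke at J2
#5 stroke at J2

b3 stroke→J1  (source Se1 imposes e)
b0 stroke→GY1  (only one flow-in slot at J1)
b1 stroke→GY1  (through GY1, causality inverts; strokes same side of GY1)
b2 stroke→J2  (J2: bond 1 brought flow, rest push out)
b4 stroke→J2  (common-f at J2 fixed by 1)
b5 stroke→J2  (1-jn J2 has f-setter on 1)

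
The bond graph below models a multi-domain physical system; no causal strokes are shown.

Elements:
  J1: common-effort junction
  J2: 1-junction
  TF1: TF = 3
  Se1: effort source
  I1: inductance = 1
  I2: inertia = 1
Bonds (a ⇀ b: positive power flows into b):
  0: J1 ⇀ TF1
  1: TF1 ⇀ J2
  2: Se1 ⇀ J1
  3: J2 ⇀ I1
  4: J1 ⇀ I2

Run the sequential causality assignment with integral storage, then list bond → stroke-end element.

b2 stroke→J1  (Se1: effort source, stroke at far end)
b0 stroke→TF1  (J1: bond 2 brought effort, rest push out)
b4 stroke→I2  (J1 effort already set via bond 2)
b1 stroke→J2  (TF1: transformer flips bond 0)
b3 stroke→I1  (only one flow-in slot at J2)

bond 0 →TF1
bond 1 →J2
bond 2 →J1
bond 3 →I1
bond 4 →I2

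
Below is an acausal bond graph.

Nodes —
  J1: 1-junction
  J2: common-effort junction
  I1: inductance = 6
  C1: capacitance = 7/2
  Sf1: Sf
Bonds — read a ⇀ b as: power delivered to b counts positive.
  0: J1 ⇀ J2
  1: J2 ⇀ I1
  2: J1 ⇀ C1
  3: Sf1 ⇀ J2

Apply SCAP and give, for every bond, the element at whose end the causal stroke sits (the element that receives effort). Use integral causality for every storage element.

b3 →Sf1  (source Sf1 imposes f)
b1 →I1  (prefer integral on I1)
b0 →J2  (closing 0-jn rule on J2)
b2 →J1  (common-f at J1 fixed by 0)

#0 stroke at J2
#1 stroke at I1
#2 stroke at J1
#3 stroke at Sf1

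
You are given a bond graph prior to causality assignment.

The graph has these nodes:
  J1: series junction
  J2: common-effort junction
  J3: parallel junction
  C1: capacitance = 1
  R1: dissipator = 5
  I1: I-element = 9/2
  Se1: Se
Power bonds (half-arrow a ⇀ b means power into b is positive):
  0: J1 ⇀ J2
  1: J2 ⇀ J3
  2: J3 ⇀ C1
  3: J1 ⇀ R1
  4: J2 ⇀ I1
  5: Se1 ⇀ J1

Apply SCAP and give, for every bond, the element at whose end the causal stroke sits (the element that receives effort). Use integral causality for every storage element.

β5 →J1  (Se1 fixes effort; stroke away)
β2 →J3  (C1 outputs effort q/C1)
β1 →J2  (J3: bond 2 brought effort, rest push out)
β0 →J1  (common-e at J2 fixed by 1)
β4 →I1  (0-jn J2 has e-setter on 1)
β3 →R1  (closing 1-jn rule on J1)

b0 stroke at J1
b1 stroke at J2
b2 stroke at J3
b3 stroke at R1
b4 stroke at I1
b5 stroke at J1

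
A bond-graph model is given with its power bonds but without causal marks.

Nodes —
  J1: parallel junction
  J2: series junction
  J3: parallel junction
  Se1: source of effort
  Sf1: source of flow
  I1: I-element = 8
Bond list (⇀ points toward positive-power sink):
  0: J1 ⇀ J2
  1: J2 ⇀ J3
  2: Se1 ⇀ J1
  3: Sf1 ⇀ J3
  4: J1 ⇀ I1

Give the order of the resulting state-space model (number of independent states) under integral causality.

1  (I1 all integral)

β2 stroke→J1  (Se1 fixes effort; stroke away)
β3 stroke→Sf1  (source Sf1 imposes f)
β0 stroke→J2  (J1: bond 2 brought effort, rest push out)
β4 stroke→I1  (J1 effort already set via bond 2)
β1 stroke→J3  (only one flow-in slot at J2)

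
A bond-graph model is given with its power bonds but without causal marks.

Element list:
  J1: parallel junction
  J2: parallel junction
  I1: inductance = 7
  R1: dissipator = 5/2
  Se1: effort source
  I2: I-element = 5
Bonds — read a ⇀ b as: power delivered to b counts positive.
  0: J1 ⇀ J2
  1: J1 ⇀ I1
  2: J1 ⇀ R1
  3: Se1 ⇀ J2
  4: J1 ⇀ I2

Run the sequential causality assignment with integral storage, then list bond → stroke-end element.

β3 |J2  (Se1: effort source, stroke at far end)
β0 |J1  (common-e at J2 fixed by 3)
β1 |I1  (0-jn J1 has e-setter on 0)
β2 |R1  (J1: bond 0 brought effort, rest push out)
β4 |I2  (J1: bond 0 brought effort, rest push out)

β0 stroke→J1
β1 stroke→I1
β2 stroke→R1
β3 stroke→J2
β4 stroke→I2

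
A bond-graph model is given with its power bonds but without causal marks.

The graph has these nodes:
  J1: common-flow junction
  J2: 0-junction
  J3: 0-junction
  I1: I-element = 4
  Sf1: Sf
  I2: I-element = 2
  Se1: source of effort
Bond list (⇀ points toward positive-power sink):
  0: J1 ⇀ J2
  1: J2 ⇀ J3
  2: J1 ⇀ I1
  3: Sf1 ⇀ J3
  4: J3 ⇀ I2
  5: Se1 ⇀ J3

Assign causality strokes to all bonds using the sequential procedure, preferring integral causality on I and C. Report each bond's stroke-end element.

#3 →Sf1  (Sf1: flow source, stroke at near end)
#5 →J3  (Se1: effort source, stroke at far end)
#1 →J2  (common-e at J3 fixed by 5)
#4 →I2  (common-e at J3 fixed by 5)
#0 →J1  (0-jn J2 has e-setter on 1)
#2 →I1  (J1: last free bond brings flow in)

#0 |J1
#1 |J2
#2 |I1
#3 |Sf1
#4 |I2
#5 |J3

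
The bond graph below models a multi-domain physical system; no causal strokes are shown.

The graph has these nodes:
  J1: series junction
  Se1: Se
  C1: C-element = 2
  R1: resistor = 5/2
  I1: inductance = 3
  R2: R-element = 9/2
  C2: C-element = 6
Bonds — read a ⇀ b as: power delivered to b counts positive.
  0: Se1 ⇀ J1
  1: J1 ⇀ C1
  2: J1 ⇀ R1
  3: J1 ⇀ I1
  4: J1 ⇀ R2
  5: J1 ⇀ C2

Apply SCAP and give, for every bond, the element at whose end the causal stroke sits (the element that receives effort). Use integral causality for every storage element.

bond 0 stroke→J1
bond 1 stroke→J1
bond 2 stroke→J1
bond 3 stroke→I1
bond 4 stroke→J1
bond 5 stroke→J1

#0 |J1  (Se1 fixes effort; stroke away)
#1 |J1  (prefer integral on C1)
#3 |I1  (I1: I, integral causality)
#2 |J1  (J1: bond 3 brought flow, rest push out)
#4 |J1  (common-f at J1 fixed by 3)
#5 |J1  (1-jn J1 has f-setter on 3)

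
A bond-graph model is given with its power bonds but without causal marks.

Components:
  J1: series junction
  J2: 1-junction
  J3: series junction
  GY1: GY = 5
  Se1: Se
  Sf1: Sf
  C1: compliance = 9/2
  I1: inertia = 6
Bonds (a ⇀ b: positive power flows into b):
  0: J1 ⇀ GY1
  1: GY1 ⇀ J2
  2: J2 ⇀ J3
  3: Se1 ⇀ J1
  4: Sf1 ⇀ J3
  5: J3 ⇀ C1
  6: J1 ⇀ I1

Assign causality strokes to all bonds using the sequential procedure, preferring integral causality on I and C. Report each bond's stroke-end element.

β0 stroke→J1
β1 stroke→J2
β2 stroke→J3
β3 stroke→J1
β4 stroke→Sf1
β5 stroke→J3
β6 stroke→I1

#3 →J1  (Se1: effort source, stroke at far end)
#4 →Sf1  (Sf1 (Sf) sets flow on bond)
#2 →J3  (common-f at J3 fixed by 4)
#5 →J3  (J3: bond 4 brought flow, rest push out)
#1 →J2  (J2 flow already set via bond 2)
#0 →J1  (through GY1, causality inverts; strokes same side of GY1)
#6 →I1  (J1 needs exactly one f-in)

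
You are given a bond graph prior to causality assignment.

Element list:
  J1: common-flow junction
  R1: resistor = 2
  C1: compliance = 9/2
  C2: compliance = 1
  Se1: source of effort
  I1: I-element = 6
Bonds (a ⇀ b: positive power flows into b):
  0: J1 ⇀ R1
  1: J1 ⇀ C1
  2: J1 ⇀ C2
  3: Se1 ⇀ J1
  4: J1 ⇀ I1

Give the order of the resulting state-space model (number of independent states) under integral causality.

b3 stroke at J1  (Se1: effort source, stroke at far end)
b1 stroke at J1  (C1: C, integral causality)
b2 stroke at J1  (C2: C, integral causality)
b4 stroke at I1  (I1 outputs flow p/I1)
b0 stroke at J1  (1-jn J1 has f-setter on 4)

3  (C1, C2, I1 all integral)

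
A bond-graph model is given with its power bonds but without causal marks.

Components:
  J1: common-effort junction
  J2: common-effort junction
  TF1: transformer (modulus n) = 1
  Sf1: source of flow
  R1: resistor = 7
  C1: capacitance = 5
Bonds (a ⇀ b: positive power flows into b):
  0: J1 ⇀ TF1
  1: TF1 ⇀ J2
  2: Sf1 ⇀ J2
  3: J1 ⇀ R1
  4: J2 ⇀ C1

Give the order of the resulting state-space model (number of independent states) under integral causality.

bond 2 stroke at Sf1  (Sf1 fixes flow; stroke at Sf1)
bond 4 stroke at J2  (C1: C, integral causality)
bond 1 stroke at TF1  (common-e at J2 fixed by 4)
bond 0 stroke at J1  (TF1 one-in-one-out from 1)
bond 3 stroke at R1  (J1 effort already set via bond 0)

1  (C1 all integral)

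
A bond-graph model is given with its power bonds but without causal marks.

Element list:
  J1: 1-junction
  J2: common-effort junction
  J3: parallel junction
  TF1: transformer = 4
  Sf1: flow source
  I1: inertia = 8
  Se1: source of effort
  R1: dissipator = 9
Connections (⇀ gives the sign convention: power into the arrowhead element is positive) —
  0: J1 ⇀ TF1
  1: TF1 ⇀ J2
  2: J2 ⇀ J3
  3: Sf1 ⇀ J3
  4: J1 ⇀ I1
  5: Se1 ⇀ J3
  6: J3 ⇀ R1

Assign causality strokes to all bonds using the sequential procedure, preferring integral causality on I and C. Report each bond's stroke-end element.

bond 0 |J1
bond 1 |TF1
bond 2 |J2
bond 3 |Sf1
bond 4 |I1
bond 5 |J3
bond 6 |R1

β3 stroke at Sf1  (Sf1 fixes flow; stroke at Sf1)
β5 stroke at J3  (Se1 fixes effort; stroke away)
β2 stroke at J2  (J3: bond 5 brought effort, rest push out)
β6 stroke at R1  (0-jn J3 has e-setter on 5)
β1 stroke at TF1  (0-jn J2 has e-setter on 2)
β0 stroke at J1  (TF TF1: opposite of bond 1)
β4 stroke at I1  (only one flow-in slot at J1)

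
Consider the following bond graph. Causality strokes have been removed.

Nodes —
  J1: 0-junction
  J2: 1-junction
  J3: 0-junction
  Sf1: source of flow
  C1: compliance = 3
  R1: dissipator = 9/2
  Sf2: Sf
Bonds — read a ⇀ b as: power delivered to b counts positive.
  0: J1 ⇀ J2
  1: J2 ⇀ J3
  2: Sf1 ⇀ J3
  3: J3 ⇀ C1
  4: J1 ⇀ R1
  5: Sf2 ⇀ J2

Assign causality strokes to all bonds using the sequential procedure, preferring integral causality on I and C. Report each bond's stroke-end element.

bond 0 stroke at J2
bond 1 stroke at J2
bond 2 stroke at Sf1
bond 3 stroke at J3
bond 4 stroke at J1
bond 5 stroke at Sf2

β2 →Sf1  (Sf1 fixes flow; stroke at Sf1)
β5 →Sf2  (Sf2 fixes flow; stroke at Sf2)
β0 →J2  (1-jn J2 has f-setter on 5)
β1 →J2  (common-f at J2 fixed by 5)
β3 →J3  (J3: last free bond brings effort in)
β4 →J1  (closing 0-jn rule on J1)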